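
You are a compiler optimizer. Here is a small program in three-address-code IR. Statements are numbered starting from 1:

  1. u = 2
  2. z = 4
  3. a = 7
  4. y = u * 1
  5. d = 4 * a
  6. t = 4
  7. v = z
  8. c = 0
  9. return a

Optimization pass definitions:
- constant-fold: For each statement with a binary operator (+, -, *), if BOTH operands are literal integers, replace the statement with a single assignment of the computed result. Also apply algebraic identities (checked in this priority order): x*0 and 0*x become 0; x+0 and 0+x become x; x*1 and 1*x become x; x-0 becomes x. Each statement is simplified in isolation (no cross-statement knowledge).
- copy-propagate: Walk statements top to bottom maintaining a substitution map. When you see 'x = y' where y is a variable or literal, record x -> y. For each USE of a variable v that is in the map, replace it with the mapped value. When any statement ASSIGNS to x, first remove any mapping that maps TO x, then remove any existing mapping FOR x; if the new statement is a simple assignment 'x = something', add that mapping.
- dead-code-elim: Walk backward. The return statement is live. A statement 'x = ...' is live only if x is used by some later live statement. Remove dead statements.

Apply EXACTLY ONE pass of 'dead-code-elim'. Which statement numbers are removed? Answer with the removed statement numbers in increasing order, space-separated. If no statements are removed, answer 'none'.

Backward liveness scan:
Stmt 1 'u = 2': DEAD (u not in live set [])
Stmt 2 'z = 4': DEAD (z not in live set [])
Stmt 3 'a = 7': KEEP (a is live); live-in = []
Stmt 4 'y = u * 1': DEAD (y not in live set ['a'])
Stmt 5 'd = 4 * a': DEAD (d not in live set ['a'])
Stmt 6 't = 4': DEAD (t not in live set ['a'])
Stmt 7 'v = z': DEAD (v not in live set ['a'])
Stmt 8 'c = 0': DEAD (c not in live set ['a'])
Stmt 9 'return a': KEEP (return); live-in = ['a']
Removed statement numbers: [1, 2, 4, 5, 6, 7, 8]
Surviving IR:
  a = 7
  return a

Answer: 1 2 4 5 6 7 8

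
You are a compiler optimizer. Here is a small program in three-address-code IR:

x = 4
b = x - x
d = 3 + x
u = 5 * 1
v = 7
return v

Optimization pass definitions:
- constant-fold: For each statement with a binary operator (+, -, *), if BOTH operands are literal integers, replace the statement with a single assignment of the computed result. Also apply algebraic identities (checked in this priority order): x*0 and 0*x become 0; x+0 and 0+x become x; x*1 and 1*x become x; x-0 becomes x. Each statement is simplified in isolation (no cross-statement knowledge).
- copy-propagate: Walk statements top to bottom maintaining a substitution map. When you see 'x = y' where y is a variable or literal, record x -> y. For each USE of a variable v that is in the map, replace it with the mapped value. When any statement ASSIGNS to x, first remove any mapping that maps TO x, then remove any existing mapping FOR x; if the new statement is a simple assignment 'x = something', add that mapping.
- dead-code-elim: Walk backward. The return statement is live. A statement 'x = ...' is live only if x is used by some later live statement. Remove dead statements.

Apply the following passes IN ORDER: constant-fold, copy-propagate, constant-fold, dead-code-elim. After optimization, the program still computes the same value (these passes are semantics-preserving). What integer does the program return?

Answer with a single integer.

Initial IR:
  x = 4
  b = x - x
  d = 3 + x
  u = 5 * 1
  v = 7
  return v
After constant-fold (6 stmts):
  x = 4
  b = x - x
  d = 3 + x
  u = 5
  v = 7
  return v
After copy-propagate (6 stmts):
  x = 4
  b = 4 - 4
  d = 3 + 4
  u = 5
  v = 7
  return 7
After constant-fold (6 stmts):
  x = 4
  b = 0
  d = 7
  u = 5
  v = 7
  return 7
After dead-code-elim (1 stmts):
  return 7
Evaluate:
  x = 4  =>  x = 4
  b = x - x  =>  b = 0
  d = 3 + x  =>  d = 7
  u = 5 * 1  =>  u = 5
  v = 7  =>  v = 7
  return v = 7

Answer: 7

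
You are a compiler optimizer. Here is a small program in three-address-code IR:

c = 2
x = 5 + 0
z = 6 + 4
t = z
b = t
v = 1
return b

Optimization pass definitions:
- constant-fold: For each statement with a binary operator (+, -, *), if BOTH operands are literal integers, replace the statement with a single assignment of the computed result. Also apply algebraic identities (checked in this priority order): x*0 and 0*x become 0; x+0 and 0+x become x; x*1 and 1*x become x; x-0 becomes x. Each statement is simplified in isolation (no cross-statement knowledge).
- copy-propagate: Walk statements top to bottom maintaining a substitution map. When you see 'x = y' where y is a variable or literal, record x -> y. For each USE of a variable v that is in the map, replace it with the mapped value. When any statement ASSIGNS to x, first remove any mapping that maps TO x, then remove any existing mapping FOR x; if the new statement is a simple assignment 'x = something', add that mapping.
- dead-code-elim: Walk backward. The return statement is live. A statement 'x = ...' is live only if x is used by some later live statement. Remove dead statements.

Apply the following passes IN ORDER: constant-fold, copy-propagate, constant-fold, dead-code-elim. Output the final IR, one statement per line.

Initial IR:
  c = 2
  x = 5 + 0
  z = 6 + 4
  t = z
  b = t
  v = 1
  return b
After constant-fold (7 stmts):
  c = 2
  x = 5
  z = 10
  t = z
  b = t
  v = 1
  return b
After copy-propagate (7 stmts):
  c = 2
  x = 5
  z = 10
  t = 10
  b = 10
  v = 1
  return 10
After constant-fold (7 stmts):
  c = 2
  x = 5
  z = 10
  t = 10
  b = 10
  v = 1
  return 10
After dead-code-elim (1 stmts):
  return 10

Answer: return 10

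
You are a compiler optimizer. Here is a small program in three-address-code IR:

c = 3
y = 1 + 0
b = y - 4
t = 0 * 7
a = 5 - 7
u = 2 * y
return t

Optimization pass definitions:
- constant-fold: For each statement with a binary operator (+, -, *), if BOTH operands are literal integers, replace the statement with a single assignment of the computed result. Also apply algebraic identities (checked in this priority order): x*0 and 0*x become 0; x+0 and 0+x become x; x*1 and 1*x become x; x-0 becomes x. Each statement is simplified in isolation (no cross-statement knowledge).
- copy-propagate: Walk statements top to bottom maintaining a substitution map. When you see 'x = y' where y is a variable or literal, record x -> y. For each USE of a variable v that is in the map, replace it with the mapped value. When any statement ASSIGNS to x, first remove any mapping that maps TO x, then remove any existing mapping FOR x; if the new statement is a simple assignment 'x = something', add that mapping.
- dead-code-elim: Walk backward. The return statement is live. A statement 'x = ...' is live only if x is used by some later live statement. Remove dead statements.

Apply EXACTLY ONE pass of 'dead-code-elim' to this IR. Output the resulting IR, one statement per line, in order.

Applying dead-code-elim statement-by-statement:
  [7] return t  -> KEEP (return); live=['t']
  [6] u = 2 * y  -> DEAD (u not live)
  [5] a = 5 - 7  -> DEAD (a not live)
  [4] t = 0 * 7  -> KEEP; live=[]
  [3] b = y - 4  -> DEAD (b not live)
  [2] y = 1 + 0  -> DEAD (y not live)
  [1] c = 3  -> DEAD (c not live)
Result (2 stmts):
  t = 0 * 7
  return t

Answer: t = 0 * 7
return t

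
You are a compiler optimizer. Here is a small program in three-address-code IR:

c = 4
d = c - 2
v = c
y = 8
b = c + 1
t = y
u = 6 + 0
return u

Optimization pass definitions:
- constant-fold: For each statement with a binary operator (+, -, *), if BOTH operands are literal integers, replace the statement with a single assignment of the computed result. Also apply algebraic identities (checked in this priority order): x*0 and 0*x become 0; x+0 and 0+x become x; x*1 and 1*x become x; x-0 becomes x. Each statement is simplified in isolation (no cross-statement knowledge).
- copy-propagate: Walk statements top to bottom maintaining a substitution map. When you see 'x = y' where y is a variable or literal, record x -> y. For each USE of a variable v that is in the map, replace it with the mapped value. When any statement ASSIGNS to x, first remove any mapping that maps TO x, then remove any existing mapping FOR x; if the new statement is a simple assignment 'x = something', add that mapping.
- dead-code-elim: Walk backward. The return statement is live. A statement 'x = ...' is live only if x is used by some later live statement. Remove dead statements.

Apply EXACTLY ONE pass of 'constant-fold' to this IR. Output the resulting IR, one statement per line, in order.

Applying constant-fold statement-by-statement:
  [1] c = 4  (unchanged)
  [2] d = c - 2  (unchanged)
  [3] v = c  (unchanged)
  [4] y = 8  (unchanged)
  [5] b = c + 1  (unchanged)
  [6] t = y  (unchanged)
  [7] u = 6 + 0  -> u = 6
  [8] return u  (unchanged)
Result (8 stmts):
  c = 4
  d = c - 2
  v = c
  y = 8
  b = c + 1
  t = y
  u = 6
  return u

Answer: c = 4
d = c - 2
v = c
y = 8
b = c + 1
t = y
u = 6
return u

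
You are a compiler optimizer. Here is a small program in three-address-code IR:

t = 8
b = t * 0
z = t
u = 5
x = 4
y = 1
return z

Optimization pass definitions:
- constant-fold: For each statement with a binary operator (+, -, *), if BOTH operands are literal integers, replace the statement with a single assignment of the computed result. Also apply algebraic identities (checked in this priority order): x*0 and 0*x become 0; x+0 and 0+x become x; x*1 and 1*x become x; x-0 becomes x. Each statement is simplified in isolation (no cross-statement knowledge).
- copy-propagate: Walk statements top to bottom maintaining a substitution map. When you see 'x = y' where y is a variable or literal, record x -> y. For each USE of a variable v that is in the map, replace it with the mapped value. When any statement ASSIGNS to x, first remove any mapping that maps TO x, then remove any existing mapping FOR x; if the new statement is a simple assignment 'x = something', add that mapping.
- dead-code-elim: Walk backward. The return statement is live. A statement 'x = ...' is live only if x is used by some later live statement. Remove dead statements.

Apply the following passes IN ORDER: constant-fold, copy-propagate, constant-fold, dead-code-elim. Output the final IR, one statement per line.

Answer: return 8

Derivation:
Initial IR:
  t = 8
  b = t * 0
  z = t
  u = 5
  x = 4
  y = 1
  return z
After constant-fold (7 stmts):
  t = 8
  b = 0
  z = t
  u = 5
  x = 4
  y = 1
  return z
After copy-propagate (7 stmts):
  t = 8
  b = 0
  z = 8
  u = 5
  x = 4
  y = 1
  return 8
After constant-fold (7 stmts):
  t = 8
  b = 0
  z = 8
  u = 5
  x = 4
  y = 1
  return 8
After dead-code-elim (1 stmts):
  return 8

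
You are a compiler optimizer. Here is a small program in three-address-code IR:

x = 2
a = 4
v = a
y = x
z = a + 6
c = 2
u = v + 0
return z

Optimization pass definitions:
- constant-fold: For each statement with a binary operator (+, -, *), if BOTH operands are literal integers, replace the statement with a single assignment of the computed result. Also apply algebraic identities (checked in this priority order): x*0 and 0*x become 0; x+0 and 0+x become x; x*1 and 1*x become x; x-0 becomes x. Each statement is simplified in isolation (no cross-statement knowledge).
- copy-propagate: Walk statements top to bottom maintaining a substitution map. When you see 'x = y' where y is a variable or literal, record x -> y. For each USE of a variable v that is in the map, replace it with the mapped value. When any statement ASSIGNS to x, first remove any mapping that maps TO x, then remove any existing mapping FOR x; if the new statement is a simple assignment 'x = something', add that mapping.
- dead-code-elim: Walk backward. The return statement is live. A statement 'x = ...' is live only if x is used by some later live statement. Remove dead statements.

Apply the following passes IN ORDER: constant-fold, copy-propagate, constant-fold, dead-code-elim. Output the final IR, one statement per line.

Initial IR:
  x = 2
  a = 4
  v = a
  y = x
  z = a + 6
  c = 2
  u = v + 0
  return z
After constant-fold (8 stmts):
  x = 2
  a = 4
  v = a
  y = x
  z = a + 6
  c = 2
  u = v
  return z
After copy-propagate (8 stmts):
  x = 2
  a = 4
  v = 4
  y = 2
  z = 4 + 6
  c = 2
  u = 4
  return z
After constant-fold (8 stmts):
  x = 2
  a = 4
  v = 4
  y = 2
  z = 10
  c = 2
  u = 4
  return z
After dead-code-elim (2 stmts):
  z = 10
  return z

Answer: z = 10
return z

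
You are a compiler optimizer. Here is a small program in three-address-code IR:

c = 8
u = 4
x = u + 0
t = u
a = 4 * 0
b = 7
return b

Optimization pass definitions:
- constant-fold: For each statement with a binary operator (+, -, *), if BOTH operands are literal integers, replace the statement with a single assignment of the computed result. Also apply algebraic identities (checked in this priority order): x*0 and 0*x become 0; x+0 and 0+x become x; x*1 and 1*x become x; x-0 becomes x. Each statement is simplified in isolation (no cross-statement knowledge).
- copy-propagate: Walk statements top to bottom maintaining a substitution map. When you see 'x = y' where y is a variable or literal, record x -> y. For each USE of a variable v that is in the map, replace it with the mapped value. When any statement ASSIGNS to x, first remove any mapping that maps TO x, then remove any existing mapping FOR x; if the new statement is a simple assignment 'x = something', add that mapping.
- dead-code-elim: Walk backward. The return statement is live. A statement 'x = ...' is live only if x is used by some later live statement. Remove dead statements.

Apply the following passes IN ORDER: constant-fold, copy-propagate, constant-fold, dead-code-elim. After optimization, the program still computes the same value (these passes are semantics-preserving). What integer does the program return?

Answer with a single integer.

Initial IR:
  c = 8
  u = 4
  x = u + 0
  t = u
  a = 4 * 0
  b = 7
  return b
After constant-fold (7 stmts):
  c = 8
  u = 4
  x = u
  t = u
  a = 0
  b = 7
  return b
After copy-propagate (7 stmts):
  c = 8
  u = 4
  x = 4
  t = 4
  a = 0
  b = 7
  return 7
After constant-fold (7 stmts):
  c = 8
  u = 4
  x = 4
  t = 4
  a = 0
  b = 7
  return 7
After dead-code-elim (1 stmts):
  return 7
Evaluate:
  c = 8  =>  c = 8
  u = 4  =>  u = 4
  x = u + 0  =>  x = 4
  t = u  =>  t = 4
  a = 4 * 0  =>  a = 0
  b = 7  =>  b = 7
  return b = 7

Answer: 7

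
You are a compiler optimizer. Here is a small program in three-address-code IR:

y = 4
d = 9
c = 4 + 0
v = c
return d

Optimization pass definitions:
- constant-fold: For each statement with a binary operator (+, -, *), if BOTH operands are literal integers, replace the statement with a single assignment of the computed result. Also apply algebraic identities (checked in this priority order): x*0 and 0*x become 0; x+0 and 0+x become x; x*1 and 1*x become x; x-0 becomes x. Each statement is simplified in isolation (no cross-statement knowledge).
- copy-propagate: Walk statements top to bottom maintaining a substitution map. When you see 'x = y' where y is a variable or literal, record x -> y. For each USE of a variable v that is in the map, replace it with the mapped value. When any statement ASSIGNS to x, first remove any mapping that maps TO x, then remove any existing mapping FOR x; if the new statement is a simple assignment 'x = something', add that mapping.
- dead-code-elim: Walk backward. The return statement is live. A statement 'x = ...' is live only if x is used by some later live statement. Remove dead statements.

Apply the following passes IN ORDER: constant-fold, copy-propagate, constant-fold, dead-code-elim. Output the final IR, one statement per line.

Answer: return 9

Derivation:
Initial IR:
  y = 4
  d = 9
  c = 4 + 0
  v = c
  return d
After constant-fold (5 stmts):
  y = 4
  d = 9
  c = 4
  v = c
  return d
After copy-propagate (5 stmts):
  y = 4
  d = 9
  c = 4
  v = 4
  return 9
After constant-fold (5 stmts):
  y = 4
  d = 9
  c = 4
  v = 4
  return 9
After dead-code-elim (1 stmts):
  return 9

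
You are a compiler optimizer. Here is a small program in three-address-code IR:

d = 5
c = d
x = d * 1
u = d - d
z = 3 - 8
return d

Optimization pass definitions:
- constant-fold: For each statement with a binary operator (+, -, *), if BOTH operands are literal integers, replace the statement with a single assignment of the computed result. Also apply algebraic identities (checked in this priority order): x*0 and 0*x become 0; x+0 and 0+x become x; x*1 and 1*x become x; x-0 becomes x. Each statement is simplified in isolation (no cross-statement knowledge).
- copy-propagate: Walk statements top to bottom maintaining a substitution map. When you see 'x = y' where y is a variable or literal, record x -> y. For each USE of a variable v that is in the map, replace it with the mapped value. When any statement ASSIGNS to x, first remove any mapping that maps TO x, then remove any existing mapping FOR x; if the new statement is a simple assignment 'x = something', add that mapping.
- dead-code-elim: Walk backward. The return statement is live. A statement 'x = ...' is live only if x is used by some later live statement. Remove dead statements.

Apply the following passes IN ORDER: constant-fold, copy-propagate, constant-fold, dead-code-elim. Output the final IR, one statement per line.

Initial IR:
  d = 5
  c = d
  x = d * 1
  u = d - d
  z = 3 - 8
  return d
After constant-fold (6 stmts):
  d = 5
  c = d
  x = d
  u = d - d
  z = -5
  return d
After copy-propagate (6 stmts):
  d = 5
  c = 5
  x = 5
  u = 5 - 5
  z = -5
  return 5
After constant-fold (6 stmts):
  d = 5
  c = 5
  x = 5
  u = 0
  z = -5
  return 5
After dead-code-elim (1 stmts):
  return 5

Answer: return 5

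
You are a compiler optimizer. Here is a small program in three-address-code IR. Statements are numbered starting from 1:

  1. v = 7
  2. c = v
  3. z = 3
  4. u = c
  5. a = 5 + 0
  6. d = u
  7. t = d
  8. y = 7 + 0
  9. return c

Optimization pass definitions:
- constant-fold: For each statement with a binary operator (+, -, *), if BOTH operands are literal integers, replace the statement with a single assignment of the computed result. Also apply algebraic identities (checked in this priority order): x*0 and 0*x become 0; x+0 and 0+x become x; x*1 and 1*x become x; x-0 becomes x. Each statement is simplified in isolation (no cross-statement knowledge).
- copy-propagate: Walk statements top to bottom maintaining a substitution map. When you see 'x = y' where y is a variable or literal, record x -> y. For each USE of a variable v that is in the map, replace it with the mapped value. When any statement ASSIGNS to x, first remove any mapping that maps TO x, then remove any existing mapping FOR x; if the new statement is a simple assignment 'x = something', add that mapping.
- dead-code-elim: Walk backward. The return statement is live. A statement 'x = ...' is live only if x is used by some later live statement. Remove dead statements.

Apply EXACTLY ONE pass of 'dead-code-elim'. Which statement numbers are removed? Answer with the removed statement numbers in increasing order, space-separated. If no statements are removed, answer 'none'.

Answer: 3 4 5 6 7 8

Derivation:
Backward liveness scan:
Stmt 1 'v = 7': KEEP (v is live); live-in = []
Stmt 2 'c = v': KEEP (c is live); live-in = ['v']
Stmt 3 'z = 3': DEAD (z not in live set ['c'])
Stmt 4 'u = c': DEAD (u not in live set ['c'])
Stmt 5 'a = 5 + 0': DEAD (a not in live set ['c'])
Stmt 6 'd = u': DEAD (d not in live set ['c'])
Stmt 7 't = d': DEAD (t not in live set ['c'])
Stmt 8 'y = 7 + 0': DEAD (y not in live set ['c'])
Stmt 9 'return c': KEEP (return); live-in = ['c']
Removed statement numbers: [3, 4, 5, 6, 7, 8]
Surviving IR:
  v = 7
  c = v
  return c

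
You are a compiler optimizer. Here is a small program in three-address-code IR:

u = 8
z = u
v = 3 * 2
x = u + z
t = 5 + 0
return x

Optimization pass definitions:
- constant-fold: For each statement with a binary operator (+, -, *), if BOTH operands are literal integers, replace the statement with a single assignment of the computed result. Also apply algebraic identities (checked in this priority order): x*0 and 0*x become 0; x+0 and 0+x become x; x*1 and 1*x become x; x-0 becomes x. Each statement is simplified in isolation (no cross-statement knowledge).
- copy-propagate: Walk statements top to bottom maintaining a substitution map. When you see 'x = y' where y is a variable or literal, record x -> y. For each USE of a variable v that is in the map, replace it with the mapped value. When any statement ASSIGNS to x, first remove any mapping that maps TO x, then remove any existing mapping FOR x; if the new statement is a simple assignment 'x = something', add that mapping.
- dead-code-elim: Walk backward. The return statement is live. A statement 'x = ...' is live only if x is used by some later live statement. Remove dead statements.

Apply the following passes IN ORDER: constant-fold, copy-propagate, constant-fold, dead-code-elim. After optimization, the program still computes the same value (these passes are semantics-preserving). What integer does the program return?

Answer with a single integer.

Initial IR:
  u = 8
  z = u
  v = 3 * 2
  x = u + z
  t = 5 + 0
  return x
After constant-fold (6 stmts):
  u = 8
  z = u
  v = 6
  x = u + z
  t = 5
  return x
After copy-propagate (6 stmts):
  u = 8
  z = 8
  v = 6
  x = 8 + 8
  t = 5
  return x
After constant-fold (6 stmts):
  u = 8
  z = 8
  v = 6
  x = 16
  t = 5
  return x
After dead-code-elim (2 stmts):
  x = 16
  return x
Evaluate:
  u = 8  =>  u = 8
  z = u  =>  z = 8
  v = 3 * 2  =>  v = 6
  x = u + z  =>  x = 16
  t = 5 + 0  =>  t = 5
  return x = 16

Answer: 16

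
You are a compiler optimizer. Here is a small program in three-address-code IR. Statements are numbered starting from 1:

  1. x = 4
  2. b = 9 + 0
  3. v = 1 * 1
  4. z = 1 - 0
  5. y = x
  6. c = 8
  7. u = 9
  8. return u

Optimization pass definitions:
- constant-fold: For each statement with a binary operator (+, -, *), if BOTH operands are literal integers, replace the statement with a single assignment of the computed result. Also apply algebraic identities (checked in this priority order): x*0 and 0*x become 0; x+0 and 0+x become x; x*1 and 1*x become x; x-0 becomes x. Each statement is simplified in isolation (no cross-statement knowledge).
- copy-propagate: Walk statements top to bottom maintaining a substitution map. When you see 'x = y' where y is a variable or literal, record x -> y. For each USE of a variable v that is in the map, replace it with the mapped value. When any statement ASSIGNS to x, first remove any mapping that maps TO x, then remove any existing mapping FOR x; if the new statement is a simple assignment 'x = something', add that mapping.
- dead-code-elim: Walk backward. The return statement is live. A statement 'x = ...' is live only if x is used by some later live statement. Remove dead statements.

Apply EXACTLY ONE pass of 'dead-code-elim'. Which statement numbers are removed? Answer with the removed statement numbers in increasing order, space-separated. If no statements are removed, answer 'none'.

Backward liveness scan:
Stmt 1 'x = 4': DEAD (x not in live set [])
Stmt 2 'b = 9 + 0': DEAD (b not in live set [])
Stmt 3 'v = 1 * 1': DEAD (v not in live set [])
Stmt 4 'z = 1 - 0': DEAD (z not in live set [])
Stmt 5 'y = x': DEAD (y not in live set [])
Stmt 6 'c = 8': DEAD (c not in live set [])
Stmt 7 'u = 9': KEEP (u is live); live-in = []
Stmt 8 'return u': KEEP (return); live-in = ['u']
Removed statement numbers: [1, 2, 3, 4, 5, 6]
Surviving IR:
  u = 9
  return u

Answer: 1 2 3 4 5 6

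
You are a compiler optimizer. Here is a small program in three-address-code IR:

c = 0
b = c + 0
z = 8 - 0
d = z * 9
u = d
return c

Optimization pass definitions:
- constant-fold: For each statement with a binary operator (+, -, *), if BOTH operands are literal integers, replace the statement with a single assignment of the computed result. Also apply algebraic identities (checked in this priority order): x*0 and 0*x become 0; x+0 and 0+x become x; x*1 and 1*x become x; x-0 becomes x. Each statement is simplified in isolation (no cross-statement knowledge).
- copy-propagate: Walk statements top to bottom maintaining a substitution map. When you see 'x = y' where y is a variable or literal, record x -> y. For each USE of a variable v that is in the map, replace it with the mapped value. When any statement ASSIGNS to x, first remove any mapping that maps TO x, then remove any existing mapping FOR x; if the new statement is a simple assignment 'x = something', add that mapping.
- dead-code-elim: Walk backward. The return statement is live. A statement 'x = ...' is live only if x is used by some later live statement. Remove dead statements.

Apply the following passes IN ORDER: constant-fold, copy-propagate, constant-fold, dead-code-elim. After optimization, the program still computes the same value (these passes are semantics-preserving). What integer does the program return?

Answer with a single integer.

Answer: 0

Derivation:
Initial IR:
  c = 0
  b = c + 0
  z = 8 - 0
  d = z * 9
  u = d
  return c
After constant-fold (6 stmts):
  c = 0
  b = c
  z = 8
  d = z * 9
  u = d
  return c
After copy-propagate (6 stmts):
  c = 0
  b = 0
  z = 8
  d = 8 * 9
  u = d
  return 0
After constant-fold (6 stmts):
  c = 0
  b = 0
  z = 8
  d = 72
  u = d
  return 0
After dead-code-elim (1 stmts):
  return 0
Evaluate:
  c = 0  =>  c = 0
  b = c + 0  =>  b = 0
  z = 8 - 0  =>  z = 8
  d = z * 9  =>  d = 72
  u = d  =>  u = 72
  return c = 0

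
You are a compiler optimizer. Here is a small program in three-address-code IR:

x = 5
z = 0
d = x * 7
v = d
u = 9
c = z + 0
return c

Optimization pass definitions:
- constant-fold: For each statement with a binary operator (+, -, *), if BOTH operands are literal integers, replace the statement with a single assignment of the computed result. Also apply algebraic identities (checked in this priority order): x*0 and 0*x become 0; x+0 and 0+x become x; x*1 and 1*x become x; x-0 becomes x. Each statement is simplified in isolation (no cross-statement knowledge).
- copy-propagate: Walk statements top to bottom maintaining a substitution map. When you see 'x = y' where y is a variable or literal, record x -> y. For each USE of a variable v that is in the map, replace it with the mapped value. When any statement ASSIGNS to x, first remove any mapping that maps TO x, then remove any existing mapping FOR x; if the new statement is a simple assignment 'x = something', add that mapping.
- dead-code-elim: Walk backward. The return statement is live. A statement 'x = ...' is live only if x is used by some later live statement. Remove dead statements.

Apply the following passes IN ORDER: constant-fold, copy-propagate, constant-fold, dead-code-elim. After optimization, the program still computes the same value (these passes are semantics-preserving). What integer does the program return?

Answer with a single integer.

Answer: 0

Derivation:
Initial IR:
  x = 5
  z = 0
  d = x * 7
  v = d
  u = 9
  c = z + 0
  return c
After constant-fold (7 stmts):
  x = 5
  z = 0
  d = x * 7
  v = d
  u = 9
  c = z
  return c
After copy-propagate (7 stmts):
  x = 5
  z = 0
  d = 5 * 7
  v = d
  u = 9
  c = 0
  return 0
After constant-fold (7 stmts):
  x = 5
  z = 0
  d = 35
  v = d
  u = 9
  c = 0
  return 0
After dead-code-elim (1 stmts):
  return 0
Evaluate:
  x = 5  =>  x = 5
  z = 0  =>  z = 0
  d = x * 7  =>  d = 35
  v = d  =>  v = 35
  u = 9  =>  u = 9
  c = z + 0  =>  c = 0
  return c = 0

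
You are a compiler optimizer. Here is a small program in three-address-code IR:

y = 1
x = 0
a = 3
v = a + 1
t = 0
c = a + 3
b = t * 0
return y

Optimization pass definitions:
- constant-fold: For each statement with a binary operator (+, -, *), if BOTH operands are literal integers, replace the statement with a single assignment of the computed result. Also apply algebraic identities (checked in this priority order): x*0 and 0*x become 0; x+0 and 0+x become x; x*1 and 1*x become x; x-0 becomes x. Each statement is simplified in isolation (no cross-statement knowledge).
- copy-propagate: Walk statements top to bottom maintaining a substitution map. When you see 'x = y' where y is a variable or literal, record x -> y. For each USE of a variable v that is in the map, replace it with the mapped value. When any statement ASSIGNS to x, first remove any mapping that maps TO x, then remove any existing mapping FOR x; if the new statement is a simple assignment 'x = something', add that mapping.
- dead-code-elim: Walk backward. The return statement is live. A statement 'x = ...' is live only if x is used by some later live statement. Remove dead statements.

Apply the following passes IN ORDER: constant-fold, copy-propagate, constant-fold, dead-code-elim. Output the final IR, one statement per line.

Answer: return 1

Derivation:
Initial IR:
  y = 1
  x = 0
  a = 3
  v = a + 1
  t = 0
  c = a + 3
  b = t * 0
  return y
After constant-fold (8 stmts):
  y = 1
  x = 0
  a = 3
  v = a + 1
  t = 0
  c = a + 3
  b = 0
  return y
After copy-propagate (8 stmts):
  y = 1
  x = 0
  a = 3
  v = 3 + 1
  t = 0
  c = 3 + 3
  b = 0
  return 1
After constant-fold (8 stmts):
  y = 1
  x = 0
  a = 3
  v = 4
  t = 0
  c = 6
  b = 0
  return 1
After dead-code-elim (1 stmts):
  return 1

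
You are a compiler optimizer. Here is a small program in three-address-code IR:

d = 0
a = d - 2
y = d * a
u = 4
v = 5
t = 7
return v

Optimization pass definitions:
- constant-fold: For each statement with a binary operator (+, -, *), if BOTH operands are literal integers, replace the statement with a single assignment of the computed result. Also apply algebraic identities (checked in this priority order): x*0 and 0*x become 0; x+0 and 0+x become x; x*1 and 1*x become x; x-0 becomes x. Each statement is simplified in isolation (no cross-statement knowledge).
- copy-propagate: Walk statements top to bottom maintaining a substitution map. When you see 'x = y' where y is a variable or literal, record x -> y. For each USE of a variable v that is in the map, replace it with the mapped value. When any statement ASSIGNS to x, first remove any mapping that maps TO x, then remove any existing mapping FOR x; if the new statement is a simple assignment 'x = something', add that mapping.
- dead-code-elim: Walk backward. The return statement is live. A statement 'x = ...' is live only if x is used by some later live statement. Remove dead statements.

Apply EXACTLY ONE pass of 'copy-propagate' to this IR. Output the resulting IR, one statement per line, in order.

Answer: d = 0
a = 0 - 2
y = 0 * a
u = 4
v = 5
t = 7
return 5

Derivation:
Applying copy-propagate statement-by-statement:
  [1] d = 0  (unchanged)
  [2] a = d - 2  -> a = 0 - 2
  [3] y = d * a  -> y = 0 * a
  [4] u = 4  (unchanged)
  [5] v = 5  (unchanged)
  [6] t = 7  (unchanged)
  [7] return v  -> return 5
Result (7 stmts):
  d = 0
  a = 0 - 2
  y = 0 * a
  u = 4
  v = 5
  t = 7
  return 5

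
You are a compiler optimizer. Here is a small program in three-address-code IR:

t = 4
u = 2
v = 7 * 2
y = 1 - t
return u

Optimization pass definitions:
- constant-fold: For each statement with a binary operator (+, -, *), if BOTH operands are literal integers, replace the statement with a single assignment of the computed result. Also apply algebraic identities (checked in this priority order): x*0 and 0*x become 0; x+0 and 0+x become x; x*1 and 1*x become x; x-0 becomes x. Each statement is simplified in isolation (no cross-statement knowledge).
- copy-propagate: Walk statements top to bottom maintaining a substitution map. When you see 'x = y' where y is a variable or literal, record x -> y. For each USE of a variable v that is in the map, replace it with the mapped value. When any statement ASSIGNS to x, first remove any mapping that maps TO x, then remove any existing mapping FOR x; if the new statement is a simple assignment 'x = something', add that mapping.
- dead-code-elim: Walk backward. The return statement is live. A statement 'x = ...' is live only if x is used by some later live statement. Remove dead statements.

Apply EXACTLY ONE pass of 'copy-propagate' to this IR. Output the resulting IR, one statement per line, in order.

Answer: t = 4
u = 2
v = 7 * 2
y = 1 - 4
return 2

Derivation:
Applying copy-propagate statement-by-statement:
  [1] t = 4  (unchanged)
  [2] u = 2  (unchanged)
  [3] v = 7 * 2  (unchanged)
  [4] y = 1 - t  -> y = 1 - 4
  [5] return u  -> return 2
Result (5 stmts):
  t = 4
  u = 2
  v = 7 * 2
  y = 1 - 4
  return 2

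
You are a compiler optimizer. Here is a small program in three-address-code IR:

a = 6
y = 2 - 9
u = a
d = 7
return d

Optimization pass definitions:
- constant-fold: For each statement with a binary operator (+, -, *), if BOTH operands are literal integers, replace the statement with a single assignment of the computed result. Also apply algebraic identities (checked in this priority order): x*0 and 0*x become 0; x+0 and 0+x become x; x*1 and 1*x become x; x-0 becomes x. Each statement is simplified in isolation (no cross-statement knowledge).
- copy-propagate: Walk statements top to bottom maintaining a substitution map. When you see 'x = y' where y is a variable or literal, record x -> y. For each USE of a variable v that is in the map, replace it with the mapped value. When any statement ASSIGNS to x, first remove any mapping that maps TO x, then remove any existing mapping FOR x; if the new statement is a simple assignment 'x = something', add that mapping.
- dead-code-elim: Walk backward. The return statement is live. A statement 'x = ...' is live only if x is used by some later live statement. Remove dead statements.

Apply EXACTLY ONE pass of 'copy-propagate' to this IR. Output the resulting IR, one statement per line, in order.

Applying copy-propagate statement-by-statement:
  [1] a = 6  (unchanged)
  [2] y = 2 - 9  (unchanged)
  [3] u = a  -> u = 6
  [4] d = 7  (unchanged)
  [5] return d  -> return 7
Result (5 stmts):
  a = 6
  y = 2 - 9
  u = 6
  d = 7
  return 7

Answer: a = 6
y = 2 - 9
u = 6
d = 7
return 7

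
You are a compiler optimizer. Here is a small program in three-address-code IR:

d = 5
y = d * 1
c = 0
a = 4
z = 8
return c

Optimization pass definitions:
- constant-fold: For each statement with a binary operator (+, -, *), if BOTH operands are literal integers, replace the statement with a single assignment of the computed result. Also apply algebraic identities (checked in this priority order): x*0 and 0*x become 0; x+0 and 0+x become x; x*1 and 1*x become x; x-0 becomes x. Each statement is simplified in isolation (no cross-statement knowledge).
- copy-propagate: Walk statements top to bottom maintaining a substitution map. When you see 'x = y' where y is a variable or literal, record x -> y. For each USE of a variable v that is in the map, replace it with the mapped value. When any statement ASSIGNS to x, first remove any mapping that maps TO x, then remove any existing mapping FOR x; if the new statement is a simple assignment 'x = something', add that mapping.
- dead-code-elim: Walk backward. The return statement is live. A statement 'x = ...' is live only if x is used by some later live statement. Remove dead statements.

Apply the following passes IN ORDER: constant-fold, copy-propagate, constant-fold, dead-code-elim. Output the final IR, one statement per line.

Initial IR:
  d = 5
  y = d * 1
  c = 0
  a = 4
  z = 8
  return c
After constant-fold (6 stmts):
  d = 5
  y = d
  c = 0
  a = 4
  z = 8
  return c
After copy-propagate (6 stmts):
  d = 5
  y = 5
  c = 0
  a = 4
  z = 8
  return 0
After constant-fold (6 stmts):
  d = 5
  y = 5
  c = 0
  a = 4
  z = 8
  return 0
After dead-code-elim (1 stmts):
  return 0

Answer: return 0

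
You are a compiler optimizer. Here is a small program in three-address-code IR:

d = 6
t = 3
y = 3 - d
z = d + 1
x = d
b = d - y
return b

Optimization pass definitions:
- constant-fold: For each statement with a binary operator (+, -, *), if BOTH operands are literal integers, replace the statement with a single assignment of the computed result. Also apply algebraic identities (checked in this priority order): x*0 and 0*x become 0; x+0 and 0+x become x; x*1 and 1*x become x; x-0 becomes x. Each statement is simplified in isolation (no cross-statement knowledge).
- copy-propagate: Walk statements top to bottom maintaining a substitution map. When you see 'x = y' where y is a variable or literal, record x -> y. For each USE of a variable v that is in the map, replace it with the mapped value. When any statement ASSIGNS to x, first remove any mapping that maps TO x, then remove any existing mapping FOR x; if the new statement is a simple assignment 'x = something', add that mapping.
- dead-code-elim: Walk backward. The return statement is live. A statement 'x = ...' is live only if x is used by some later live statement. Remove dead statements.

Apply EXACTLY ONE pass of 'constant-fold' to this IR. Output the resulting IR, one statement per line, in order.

Answer: d = 6
t = 3
y = 3 - d
z = d + 1
x = d
b = d - y
return b

Derivation:
Applying constant-fold statement-by-statement:
  [1] d = 6  (unchanged)
  [2] t = 3  (unchanged)
  [3] y = 3 - d  (unchanged)
  [4] z = d + 1  (unchanged)
  [5] x = d  (unchanged)
  [6] b = d - y  (unchanged)
  [7] return b  (unchanged)
Result (7 stmts):
  d = 6
  t = 3
  y = 3 - d
  z = d + 1
  x = d
  b = d - y
  return b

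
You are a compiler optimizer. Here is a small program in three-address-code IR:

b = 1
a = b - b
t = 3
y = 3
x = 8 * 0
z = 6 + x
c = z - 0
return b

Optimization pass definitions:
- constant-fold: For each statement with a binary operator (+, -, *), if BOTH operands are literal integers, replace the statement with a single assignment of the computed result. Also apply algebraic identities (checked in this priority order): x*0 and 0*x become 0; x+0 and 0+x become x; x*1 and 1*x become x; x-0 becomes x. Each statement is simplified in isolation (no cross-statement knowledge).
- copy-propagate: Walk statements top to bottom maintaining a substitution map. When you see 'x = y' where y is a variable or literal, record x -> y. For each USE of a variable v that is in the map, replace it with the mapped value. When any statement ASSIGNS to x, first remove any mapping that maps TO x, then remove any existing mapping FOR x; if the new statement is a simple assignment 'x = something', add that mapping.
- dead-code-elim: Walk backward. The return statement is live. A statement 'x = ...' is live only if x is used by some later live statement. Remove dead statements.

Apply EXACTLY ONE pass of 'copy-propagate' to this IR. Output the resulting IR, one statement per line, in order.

Answer: b = 1
a = 1 - 1
t = 3
y = 3
x = 8 * 0
z = 6 + x
c = z - 0
return 1

Derivation:
Applying copy-propagate statement-by-statement:
  [1] b = 1  (unchanged)
  [2] a = b - b  -> a = 1 - 1
  [3] t = 3  (unchanged)
  [4] y = 3  (unchanged)
  [5] x = 8 * 0  (unchanged)
  [6] z = 6 + x  (unchanged)
  [7] c = z - 0  (unchanged)
  [8] return b  -> return 1
Result (8 stmts):
  b = 1
  a = 1 - 1
  t = 3
  y = 3
  x = 8 * 0
  z = 6 + x
  c = z - 0
  return 1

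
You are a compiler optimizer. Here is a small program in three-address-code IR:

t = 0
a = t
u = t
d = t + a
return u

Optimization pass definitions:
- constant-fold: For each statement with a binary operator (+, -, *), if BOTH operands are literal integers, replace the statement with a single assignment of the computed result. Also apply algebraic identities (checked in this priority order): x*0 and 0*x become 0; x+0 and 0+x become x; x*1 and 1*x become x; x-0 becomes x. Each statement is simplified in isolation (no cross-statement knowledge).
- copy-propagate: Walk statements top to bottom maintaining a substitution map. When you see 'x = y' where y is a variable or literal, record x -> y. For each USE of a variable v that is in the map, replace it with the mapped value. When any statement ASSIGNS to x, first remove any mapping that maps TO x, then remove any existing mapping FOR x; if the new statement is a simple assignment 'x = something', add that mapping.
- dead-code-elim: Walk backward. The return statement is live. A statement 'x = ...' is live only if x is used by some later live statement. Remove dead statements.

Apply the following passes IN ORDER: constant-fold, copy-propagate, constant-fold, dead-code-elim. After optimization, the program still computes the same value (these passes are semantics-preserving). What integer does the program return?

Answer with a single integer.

Initial IR:
  t = 0
  a = t
  u = t
  d = t + a
  return u
After constant-fold (5 stmts):
  t = 0
  a = t
  u = t
  d = t + a
  return u
After copy-propagate (5 stmts):
  t = 0
  a = 0
  u = 0
  d = 0 + 0
  return 0
After constant-fold (5 stmts):
  t = 0
  a = 0
  u = 0
  d = 0
  return 0
After dead-code-elim (1 stmts):
  return 0
Evaluate:
  t = 0  =>  t = 0
  a = t  =>  a = 0
  u = t  =>  u = 0
  d = t + a  =>  d = 0
  return u = 0

Answer: 0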